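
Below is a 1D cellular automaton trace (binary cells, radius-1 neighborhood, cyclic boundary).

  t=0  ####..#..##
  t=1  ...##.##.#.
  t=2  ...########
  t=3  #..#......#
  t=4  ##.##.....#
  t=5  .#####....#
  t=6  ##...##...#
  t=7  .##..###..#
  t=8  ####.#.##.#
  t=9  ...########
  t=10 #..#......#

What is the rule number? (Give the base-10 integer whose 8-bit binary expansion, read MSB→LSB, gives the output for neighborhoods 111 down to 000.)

124

  ###|.  b7=0 t=0,i=0
  ##.|#  b6=1 t=0,i=3
  #.#|#  b5=1 t=1,i=5
  #..|#  b4=1 t=0,i=4
  .##|#  b3=1 t=0,i=9
  .#.|#  b2=1 t=0,i=6
  ..#|.  b1=0 t=0,i=5
  ...|.  b0=0 t=1,i=0
  bits 01111100 = 124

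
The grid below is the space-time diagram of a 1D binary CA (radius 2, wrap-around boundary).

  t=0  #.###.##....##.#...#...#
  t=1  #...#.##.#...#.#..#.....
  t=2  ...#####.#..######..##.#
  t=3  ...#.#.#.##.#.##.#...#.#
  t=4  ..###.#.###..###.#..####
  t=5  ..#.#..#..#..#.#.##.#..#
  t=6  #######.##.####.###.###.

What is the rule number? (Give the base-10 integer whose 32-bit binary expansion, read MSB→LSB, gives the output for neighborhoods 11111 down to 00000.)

2958376613

  [31] ##### => #  t=2,i=5
  [30] ####. => .  t=2,i=6
  [29] ###.# => #  t=0,i=4
  [28] ###.. => #  t=2,i=17
  [27] ##.## => .  t=0,i=1
  [26] ##.#. => .  t=0,i=14
  [25] ##..# => .  t=2,i=18
  [24] ##... => .  t=0,i=8
  [23] #.### => .  t=0,i=2
  [22] #.##. => #  t=0,i=6
  [21] #.#.# => .  t=3,i=5
  [20] #.#.. => #  t=0,i=15
  [19] #..## => .  t=2,i=11
  [18] #..#. => #  t=1,i=17
  [17] #...# => .  t=0,i=17
  [16] #.... => #  t=0,i=9
  [15] .#### => .  t=2,i=4
  [14] .###. => .  t=0,i=3
  [13] .##.# => #  t=0,i=0
  [12] .##.. => #  t=0,i=7
  [11] .#.## => #  t=1,i=5
  [10] .#.#. => #  t=1,i=14
  [9] .#..# => #  t=1,i=16
  [8] .#... => .  t=0,i=16
  [7] ..### => #  t=2,i=3
  [6] ..##. => .  t=0,i=12
  [5] ..#.# => #  t=1,i=4
  [4] ..#.. => .  t=0,i=19
  [3] ...## => .  t=0,i=11
  [2] ...#. => #  t=0,i=18
  [1] ....# => .  t=0,i=10
  [0] ..... => #  t=1,i=21
  bits 10110000010101010011111010100101 = 2958376613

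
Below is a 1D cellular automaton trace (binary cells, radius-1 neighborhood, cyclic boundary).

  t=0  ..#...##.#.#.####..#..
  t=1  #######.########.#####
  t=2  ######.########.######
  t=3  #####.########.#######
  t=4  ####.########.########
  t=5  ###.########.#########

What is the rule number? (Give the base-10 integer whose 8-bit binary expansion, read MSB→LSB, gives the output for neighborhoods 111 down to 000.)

191

  nb ###: next=#  (t=0,i=14, bit7=1)
  nb ##.: next=.  (t=0,i=7, bit6=0)
  nb #.#: next=#  (t=0,i=8, bit5=1)
  nb #..: next=#  (t=0,i=3, bit4=1)
  nb .##: next=#  (t=0,i=6, bit3=1)
  nb .#.: next=#  (t=0,i=2, bit2=1)
  nb ..#: next=#  (t=0,i=1, bit1=1)
  nb ...: next=#  (t=0,i=0, bit0=1)
  bits 10111111 = 191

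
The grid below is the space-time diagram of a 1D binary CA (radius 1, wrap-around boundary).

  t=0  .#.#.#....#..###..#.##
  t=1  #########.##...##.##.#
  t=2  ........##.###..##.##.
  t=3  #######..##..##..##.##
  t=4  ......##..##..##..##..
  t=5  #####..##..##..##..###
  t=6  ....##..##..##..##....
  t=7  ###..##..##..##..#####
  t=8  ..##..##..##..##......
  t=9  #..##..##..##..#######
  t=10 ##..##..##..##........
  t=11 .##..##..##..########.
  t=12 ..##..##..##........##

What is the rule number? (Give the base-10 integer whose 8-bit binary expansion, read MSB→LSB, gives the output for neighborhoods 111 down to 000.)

117

  ###|.  b7=0 t=0,i=14
  ##.|#  b6=1 t=0,i=15
  #.#|#  b5=1 t=0,i=0
  #..|#  b4=1 t=0,i=6
  .##|.  b3=0 t=0,i=13
  .#.|#  b2=1 t=0,i=1
  ..#|.  b1=0 t=0,i=9
  ...|#  b0=1 t=0,i=7
  bits 01110101 = 117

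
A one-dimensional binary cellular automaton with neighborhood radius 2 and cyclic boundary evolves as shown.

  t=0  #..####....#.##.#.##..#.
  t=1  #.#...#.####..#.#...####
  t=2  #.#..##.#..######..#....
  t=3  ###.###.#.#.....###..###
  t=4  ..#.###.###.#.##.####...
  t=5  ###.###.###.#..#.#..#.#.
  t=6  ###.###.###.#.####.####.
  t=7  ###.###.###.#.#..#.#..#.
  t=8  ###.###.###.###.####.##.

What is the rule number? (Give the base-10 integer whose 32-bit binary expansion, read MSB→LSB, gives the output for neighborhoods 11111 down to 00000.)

  [31] ##### => .  t=1,i=22
  [30] ####. => .  t=0,i=5
  [29] ###.# => #  t=1,i=0
  [28] ###.. => #  t=0,i=6
  [27] ##.## => .  t=3,i=3
  [26] ##.#. => .  t=0,i=15
  [25] ##..# => #  t=0,i=20
  [24] ##... => .  t=0,i=7
  [23] #.### => #  t=1,i=8
  [22] #.##. => .  t=0,i=13
  [21] #.#.# => #  t=0,i=16
  [20] #.#.. => #  t=0,i=0
  [19] #..## => #  t=0,i=2
  [18] #..#. => #  t=0,i=21
  [17] #...# => .  t=1,i=4
  [16] #.... => #  t=0,i=8
  [15] .#### => .  t=0,i=4
  [14] .###. => #  t=3,i=5
  [13] .##.# => #  t=0,i=14
  [12] .##.. => .  t=0,i=19
  [11] .#.## => .  t=0,i=12
  [10] .#.#. => #  t=0,i=23
  [9] .#..# => .  t=0,i=1
  [8] .#... => .  t=1,i=3
  [7] ..### => .  t=0,i=3
  [6] ..##. => #  t=2,i=5
  [5] ..#.# => #  t=0,i=11
  [4] ..#.. => .  t=2,i=19
  [3] ...## => #  t=1,i=19
  [2] ...#. => #  t=0,i=10
  [1] ....# => #  t=0,i=9
  [0] ..... => .  t=3,i=13
  bits 00110010101111010110010001101110 = 851272814

851272814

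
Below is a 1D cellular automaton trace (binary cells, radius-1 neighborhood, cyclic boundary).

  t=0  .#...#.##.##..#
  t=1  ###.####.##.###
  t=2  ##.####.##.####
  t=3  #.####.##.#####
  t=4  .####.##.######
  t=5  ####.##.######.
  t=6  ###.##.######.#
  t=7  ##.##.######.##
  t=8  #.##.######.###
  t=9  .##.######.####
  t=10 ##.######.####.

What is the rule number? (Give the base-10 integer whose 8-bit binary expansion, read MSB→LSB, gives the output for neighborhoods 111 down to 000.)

190

  ###|#  b7=1 t=1,i=0
  ##.|.  b6=0 t=0,i=8
  #.#|#  b5=1 t=0,i=0
  #..|#  b4=1 t=0,i=2
  .##|#  b3=1 t=0,i=7
  .#.|#  b2=1 t=0,i=1
  ..#|#  b1=1 t=0,i=4
  ...|.  b0=0 t=0,i=3
  bits 10111110 = 190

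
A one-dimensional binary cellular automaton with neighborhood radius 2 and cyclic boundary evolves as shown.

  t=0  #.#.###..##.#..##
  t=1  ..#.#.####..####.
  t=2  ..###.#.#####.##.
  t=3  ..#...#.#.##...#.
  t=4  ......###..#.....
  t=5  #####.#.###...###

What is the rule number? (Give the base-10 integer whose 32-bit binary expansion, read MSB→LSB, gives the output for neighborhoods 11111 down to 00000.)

3535541987

  nb #####: next=#  (t=2,i=10, bit31=1)
  nb ####.: next=#  (t=1,i=8, bit30=1)
  nb ###.#: next=.  (t=0,i=0, bit29=0)
  nb ###..: next=#  (t=0,i=6, bit28=1)
  nb ##.##: next=.  (t=2,i=13, bit27=0)
  nb ##.#.: next=.  (t=0,i=1, bit26=0)
  nb ##..#: next=#  (t=0,i=7, bit25=1)
  nb ##...: next=.  (t=1,i=16, bit24=0)
  nb #.###: next=#  (t=0,i=4, bit23=1)
  nb #.##.: next=.  (t=2,i=14, bit22=0)
  nb #.#.#: next=#  (t=0,i=2, bit21=1)
  nb #.#..: next=#  (t=0,i=12, bit20=1)
  nb #..##: next=#  (t=0,i=8, bit19=1)
  nb #..#.: next=#  (t=4,i=10, bit18=1)
  nb #...#: next=.  (t=1,i=0, bit17=0)
  nb #....: next=.  (t=4,i=13, bit16=0)
  nb .####: next=.  (t=1,i=7, bit15=0)
  nb .###.: next=.  (t=0,i=5, bit14=0)
  nb .##.#: next=.  (t=0,i=10, bit13=0)
  nb .##..: next=#  (t=2,i=15, bit12=1)
  nb .#.##: next=.  (t=0,i=3, bit11=0)
  nb .#.#.: next=#  (t=1,i=3, bit10=1)
  nb .#..#: next=#  (t=0,i=13, bit9=1)
  nb .#...: next=.  (t=3,i=3, bit8=0)
  nb ..###: next=#  (t=0,i=15, bit7=1)
  nb ..##.: next=#  (t=0,i=9, bit6=1)
  nb ..#.#: next=#  (t=1,i=2, bit5=1)
  nb ..#..: next=.  (t=3,i=2, bit4=0)
  nb ...##: next=.  (t=2,i=1, bit3=0)
  nb ...#.: next=.  (t=1,i=1, bit2=0)
  nb ....#: next=#  (t=4,i=4, bit1=1)
  nb .....: next=#  (t=4,i=0, bit0=1)
  bits 11010010101111000001011011100011 = 3535541987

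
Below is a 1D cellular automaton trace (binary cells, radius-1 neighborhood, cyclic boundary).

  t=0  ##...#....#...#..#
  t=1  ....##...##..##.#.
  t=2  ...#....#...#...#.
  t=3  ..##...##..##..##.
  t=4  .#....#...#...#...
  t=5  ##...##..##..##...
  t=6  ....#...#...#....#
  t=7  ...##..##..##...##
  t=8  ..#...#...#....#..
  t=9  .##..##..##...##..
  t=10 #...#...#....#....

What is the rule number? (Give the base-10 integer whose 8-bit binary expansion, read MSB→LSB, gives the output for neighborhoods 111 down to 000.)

  ###|.  b7=0 t=0,i=0
  ##.|.  b6=0 t=0,i=1
  #.#|.  b5=0 t=1,i=15
  #..|.  b4=0 t=0,i=2
  .##|.  b3=0 t=0,i=17
  .#.|#  b2=1 t=0,i=5
  ..#|#  b1=1 t=0,i=4
  ...|.  b0=0 t=0,i=3
  bits 00000110 = 6

6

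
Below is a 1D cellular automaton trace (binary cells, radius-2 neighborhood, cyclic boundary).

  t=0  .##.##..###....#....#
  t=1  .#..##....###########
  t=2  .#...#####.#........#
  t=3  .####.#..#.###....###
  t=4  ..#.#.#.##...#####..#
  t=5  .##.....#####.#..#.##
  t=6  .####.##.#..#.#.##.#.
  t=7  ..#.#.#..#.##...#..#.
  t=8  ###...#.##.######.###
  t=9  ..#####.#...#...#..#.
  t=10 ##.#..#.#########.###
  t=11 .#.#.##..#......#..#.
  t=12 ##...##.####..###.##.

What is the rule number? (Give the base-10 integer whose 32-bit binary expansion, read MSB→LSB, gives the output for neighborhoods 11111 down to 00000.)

827822398

  #####|.  b31=0 t=1,i=12
  ####.|.  b30=0 t=1,i=19
  ###.#|#  b29=1 t=1,i=20
  ###..|#  b28=1 t=0,i=10
  ##.##|.  b27=0 t=0,i=3
  ##.#.|.  b26=0 t=1,i=0
  ##..#|.  b25=0 t=0,i=6
  ##...|#  b24=1 t=0,i=11
  #.###|.  b23=0 t=3,i=1
  #.##.|#  b22=1 t=0,i=1
  #.#.#|.  b21=0 t=4,i=4
  #.#..|#  b20=1 t=1,i=1
  #..##|.  b19=0 t=0,i=7
  #..#.|#  b18=1 t=3,i=8
  #...#|#  b17=1 t=2,i=3
  #....|#  b16=1 t=0,i=12
  .####|#  b15=1 t=1,i=11
  .###.|.  b14=0 t=0,i=9
  .##.#|.  b13=0 t=0,i=2
  .##..|#  b12=1 t=0,i=5
  .#.##|.  b11=0 t=0,i=0
  .#.#.|.  b10=0 t=2,i=0
  .#..#|.  b9=0 t=1,i=2
  .#...|#  b8=1 t=0,i=16
  ..###|.  b7=0 t=0,i=8
  ..##.|.  b6=0 t=1,i=4
  ..#.#|#  b5=1 t=0,i=20
  ..#..|#  b4=1 t=0,i=15
  ...##|#  b3=1 t=1,i=9
  ...#.|#  b2=1 t=0,i=14
  ....#|#  b1=1 t=0,i=13
  .....|.  b0=0 t=2,i=14
  bits 00110001010101111001000100111110 = 827822398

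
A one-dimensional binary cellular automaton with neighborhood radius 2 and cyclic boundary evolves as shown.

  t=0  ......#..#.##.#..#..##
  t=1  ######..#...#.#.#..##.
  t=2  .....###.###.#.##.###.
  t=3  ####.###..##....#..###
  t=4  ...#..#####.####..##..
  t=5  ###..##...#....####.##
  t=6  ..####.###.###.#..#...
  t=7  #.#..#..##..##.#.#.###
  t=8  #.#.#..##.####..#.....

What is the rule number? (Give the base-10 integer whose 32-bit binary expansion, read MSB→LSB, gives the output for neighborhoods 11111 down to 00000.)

  ##### -> .   bit 31 = 0  t=1,i=2
  ####. -> .   bit 30 = 0  t=1,i=4
  ###.# -> #   bit 29 = 1  t=2,i=7
  ###.. -> #   bit 28 = 1  t=1,i=5
  ##.## -> .   bit 27 = 0  t=1,i=21
  ##.#. -> .   bit 26 = 0  t=0,i=13
  ##..# -> #   bit 25 = 1  t=1,i=6
  ##... -> #   bit 24 = 1  t=0,i=0
  #.### -> .   bit 23 = 0  t=1,i=0
  #.##. -> .   bit 22 = 0  t=0,i=11
  #.#.# -> .   bit 21 = 0  t=1,i=14
  #.#.. -> #   bit 20 = 1  t=0,i=14
  #..## -> #   bit 19 = 1  t=0,i=19
  #..#. -> #   bit 18 = 1  t=0,i=8
  #...# -> #   bit 17 = 1  t=1,i=10
  #.... -> #   bit 16 = 1  t=0,i=1
  .#### -> .   bit 15 = 0  t=1,i=1
  .###. -> #   bit 14 = 1  t=2,i=6
  .##.# -> #   bit 13 = 1  t=0,i=12
  .##.. -> .   bit 12 = 0  t=0,i=21
  .#.## -> .   bit 11 = 0  t=0,i=10
  .#.#. -> #   bit 10 = 1  t=1,i=13
  .#..# -> .   bit 9 = 0  t=0,i=7
  .#... -> #   bit 8 = 1  t=1,i=9
  ..### -> #   bit 7 = 1  t=2,i=5
  ..##. -> #   bit 6 = 1  t=0,i=20
  ..#.# -> .   bit 5 = 0  t=0,i=9
  ..#.. -> .   bit 4 = 0  t=0,i=6
  ...## -> .   bit 3 = 0  t=2,i=4
  ...#. -> #   bit 2 = 1  t=0,i=5
  ....# -> #   bit 1 = 1  t=0,i=4
  ..... -> #   bit 0 = 1  t=0,i=2
  bits 00110011000111110110010111000111 = 857695687

857695687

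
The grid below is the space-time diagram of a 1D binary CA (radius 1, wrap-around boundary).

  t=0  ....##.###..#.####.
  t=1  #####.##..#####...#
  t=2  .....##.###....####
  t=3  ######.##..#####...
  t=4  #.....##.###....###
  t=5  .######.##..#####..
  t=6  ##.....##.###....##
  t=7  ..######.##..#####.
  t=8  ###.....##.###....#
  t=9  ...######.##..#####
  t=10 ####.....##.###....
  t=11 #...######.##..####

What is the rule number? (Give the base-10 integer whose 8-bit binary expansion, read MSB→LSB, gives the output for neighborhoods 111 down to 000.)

  nb ###: next=.  (t=0,i=8, bit7=0)
  nb ##.: next=.  (t=0,i=5, bit6=0)
  nb #.#: next=#  (t=0,i=6, bit5=1)
  nb #..: next=#  (t=0,i=10, bit4=1)
  nb .##: next=#  (t=0,i=4, bit3=1)
  nb .#.: next=#  (t=0,i=12, bit2=1)
  nb ..#: next=#  (t=0,i=3, bit1=1)
  nb ...: next=#  (t=0,i=0, bit0=1)
  bits 00111111 = 63

63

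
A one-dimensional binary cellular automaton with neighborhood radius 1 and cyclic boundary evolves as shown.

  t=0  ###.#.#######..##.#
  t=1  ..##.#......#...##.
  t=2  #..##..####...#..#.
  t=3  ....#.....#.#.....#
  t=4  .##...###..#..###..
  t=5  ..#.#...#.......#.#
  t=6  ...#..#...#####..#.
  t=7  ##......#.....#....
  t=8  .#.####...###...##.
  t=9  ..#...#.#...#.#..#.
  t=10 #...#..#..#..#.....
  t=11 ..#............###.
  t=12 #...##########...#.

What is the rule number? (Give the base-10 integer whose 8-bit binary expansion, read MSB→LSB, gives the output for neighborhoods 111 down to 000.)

97

  ###|.  b7=0 t=0,i=0
  ##.|#  b6=1 t=0,i=2
  #.#|#  b5=1 t=0,i=3
  #..|.  b4=0 t=0,i=13
  .##|.  b3=0 t=0,i=6
  .#.|.  b2=0 t=0,i=4
  ..#|.  b1=0 t=0,i=14
  ...|#  b0=1 t=1,i=0
  bits 01100001 = 97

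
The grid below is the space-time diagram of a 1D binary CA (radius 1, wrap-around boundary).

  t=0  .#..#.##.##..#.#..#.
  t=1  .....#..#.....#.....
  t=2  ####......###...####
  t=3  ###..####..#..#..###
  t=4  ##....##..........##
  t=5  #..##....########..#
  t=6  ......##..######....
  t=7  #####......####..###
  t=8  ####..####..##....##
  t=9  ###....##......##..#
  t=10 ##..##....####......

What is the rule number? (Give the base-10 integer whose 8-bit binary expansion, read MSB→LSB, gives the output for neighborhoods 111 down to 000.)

161

  [7] ### => #  t=2,i=0
  [6] ##. => .  t=0,i=7
  [5] #.# => #  t=0,i=5
  [4] #.. => .  t=0,i=2
  [3] .## => .  t=0,i=6
  [2] .#. => .  t=0,i=1
  [1] ..# => .  t=0,i=0
  [0] ... => #  t=1,i=0
  bits 10100001 = 161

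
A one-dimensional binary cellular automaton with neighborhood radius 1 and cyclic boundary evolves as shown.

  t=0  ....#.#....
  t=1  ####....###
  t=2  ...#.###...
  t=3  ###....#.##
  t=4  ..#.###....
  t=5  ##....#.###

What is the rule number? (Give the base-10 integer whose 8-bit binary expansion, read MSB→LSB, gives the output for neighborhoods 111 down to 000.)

  ### -> .   bit 7 = 0  t=1,i=0
  ##. -> #   bit 6 = 1  t=1,i=3
  #.# -> .   bit 5 = 0  t=0,i=5
  #.. -> .   bit 4 = 0  t=0,i=7
  .## -> .   bit 3 = 0  t=1,i=8
  .#. -> .   bit 2 = 0  t=0,i=4
  ..# -> #   bit 1 = 1  t=0,i=3
  ... -> #   bit 0 = 1  t=0,i=0
  bits 01000011 = 67

67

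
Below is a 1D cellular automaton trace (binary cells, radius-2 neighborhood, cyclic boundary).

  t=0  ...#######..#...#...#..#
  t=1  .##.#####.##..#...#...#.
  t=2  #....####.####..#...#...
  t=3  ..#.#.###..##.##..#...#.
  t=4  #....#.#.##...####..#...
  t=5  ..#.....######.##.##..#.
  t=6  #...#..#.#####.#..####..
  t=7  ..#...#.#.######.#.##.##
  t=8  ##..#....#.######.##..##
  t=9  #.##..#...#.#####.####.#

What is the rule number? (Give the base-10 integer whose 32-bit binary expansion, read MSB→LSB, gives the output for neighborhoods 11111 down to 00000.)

  nb #####: next=#  (t=0,i=5, bit31=1)
  nb ####.: next=#  (t=0,i=8, bit30=1)
  nb ###.#: next=#  (t=1,i=8, bit29=1)
  nb ###..: next=.  (t=0,i=9, bit28=0)
  nb ##.##: next=.  (t=1,i=3, bit27=0)
  nb ##.#.: next=#  (t=6,i=14, bit26=1)
  nb ##..#: next=#  (t=0,i=10, bit25=1)
  nb ##...: next=#  (t=4,i=11, bit24=1)
  nb #.###: next=.  (t=1,i=4, bit23=0)
  nb #.##.: next=#  (t=1,i=10, bit22=1)
  nb #.#.#: next=.  (t=3,i=4, bit21=0)
  nb #.#..: next=#  (t=6,i=15, bit20=1)
  nb #..##: next=#  (t=1,i=0, bit19=1)
  nb #..#.: next=#  (t=0,i=11, bit18=1)
  nb #...#: next=#  (t=0,i=1, bit17=1)
  nb #....: next=#  (t=2,i=2, bit16=1)
  nb .####: next=#  (t=0,i=4, bit15=1)
  nb .###.: next=#  (t=3,i=7, bit14=1)
  nb .##.#: next=.  (t=1,i=2, bit13=0)
  nb .##..: next=#  (t=1,i=11, bit12=1)
  nb .#.##: next=#  (t=3,i=5, bit11=1)
  nb .#.#.: next=.  (t=3,i=3, bit10=0)
  nb .#..#: next=.  (t=0,i=21, bit9=0)
  nb .#...: next=.  (t=0,i=0, bit8=0)
  nb ..###: next=.  (t=0,i=3, bit7=0)
  nb ..##.: next=.  (t=1,i=1, bit6=0)
  nb ..#.#: next=.  (t=3,i=2, bit5=0)
  nb ..#..: next=.  (t=0,i=12, bit4=0)
  nb ...##: next=#  (t=0,i=2, bit3=1)
  nb ...#.: next=.  (t=0,i=15, bit2=0)
  nb ....#: next=.  (t=2,i=3, bit1=0)
  nb .....: next=.  (t=5,i=5, bit0=0)
  bits 11100111010111111101100000001000 = 3881818120

3881818120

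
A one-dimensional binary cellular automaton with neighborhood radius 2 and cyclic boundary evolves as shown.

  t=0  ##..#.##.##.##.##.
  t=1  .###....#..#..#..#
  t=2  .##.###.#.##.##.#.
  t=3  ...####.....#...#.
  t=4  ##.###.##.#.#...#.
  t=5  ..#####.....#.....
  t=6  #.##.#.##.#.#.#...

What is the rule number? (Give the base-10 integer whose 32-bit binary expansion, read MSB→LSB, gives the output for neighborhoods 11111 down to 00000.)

1804980370

  #####|.  b31=0 t=5,i=4
  ####.|#  b30=1 t=3,i=5
  ###.#|#  b29=1 t=2,i=6
  ###..|.  b28=0 t=1,i=3
  ##.##|#  b27=1 t=0,i=8
  ##.#.|.  b26=0 t=2,i=7
  ##..#|#  b25=1 t=0,i=2
  ##...|#  b24=1 t=1,i=4
  #.###|#  b23=1 t=1,i=1
  #.##.|.  b22=0 t=0,i=0
  #.#.#|.  b21=0 t=2,i=8
  #.#..|#  b20=1 t=2,i=16
  #..##|.  b19=0 t=2,i=0
  #..#.|#  b18=1 t=0,i=3
  #...#|.  b17=0 t=3,i=14
  #....|#  b16=1 t=1,i=5
  .####|#  b15=1 t=3,i=4
  .###.|#  b14=1 t=1,i=2
  .##.#|.  b13=0 t=0,i=7
  .##..|#  b12=1 t=0,i=1
  .#.##|.  b11=0 t=0,i=5
  .#.#.|.  b10=0 t=4,i=11
  .#..#|.  b9=0 t=1,i=9
  .#...|.  b8=0 t=3,i=13
  ..###|#  b7=1 t=3,i=3
  ..##.|.  b6=0 t=2,i=1
  ..#.#|.  b5=0 t=0,i=4
  ..#..|#  b4=1 t=1,i=8
  ...##|.  b3=0 t=3,i=2
  ...#.|.  b2=0 t=1,i=7
  ....#|#  b1=1 t=1,i=6
  .....|.  b0=0 t=3,i=9
  bits 01101011100101011101000010010010 = 1804980370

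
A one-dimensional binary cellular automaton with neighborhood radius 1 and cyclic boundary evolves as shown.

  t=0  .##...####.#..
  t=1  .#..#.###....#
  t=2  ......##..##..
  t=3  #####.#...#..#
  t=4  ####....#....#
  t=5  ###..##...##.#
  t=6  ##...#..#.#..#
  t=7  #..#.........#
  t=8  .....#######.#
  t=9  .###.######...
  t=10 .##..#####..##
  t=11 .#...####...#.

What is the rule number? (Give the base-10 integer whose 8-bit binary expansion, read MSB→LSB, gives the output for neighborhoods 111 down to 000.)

  ### -> #   bit 7 = 1  t=0,i=7
  ##. -> .   bit 6 = 0  t=0,i=2
  #.# -> .   bit 5 = 0  t=0,i=10
  #.. -> .   bit 4 = 0  t=0,i=3
  .## -> #   bit 3 = 1  t=0,i=1
  .#. -> .   bit 2 = 0  t=0,i=11
  ..# -> .   bit 1 = 0  t=0,i=0
  ... -> #   bit 0 = 1  t=0,i=4
  bits 10001001 = 137

137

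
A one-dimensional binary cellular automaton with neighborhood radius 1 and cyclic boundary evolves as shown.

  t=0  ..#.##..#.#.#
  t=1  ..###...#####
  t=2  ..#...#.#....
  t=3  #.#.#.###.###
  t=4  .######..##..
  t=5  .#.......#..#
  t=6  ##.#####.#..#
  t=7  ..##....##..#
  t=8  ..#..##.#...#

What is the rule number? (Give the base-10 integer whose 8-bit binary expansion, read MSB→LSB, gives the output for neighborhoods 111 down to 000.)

45

  nb ###: next=.  (t=1,i=3, bit7=0)
  nb ##.: next=.  (t=0,i=5, bit6=0)
  nb #.#: next=#  (t=0,i=3, bit5=1)
  nb #..: next=.  (t=0,i=0, bit4=0)
  nb .##: next=#  (t=0,i=4, bit3=1)
  nb .#.: next=#  (t=0,i=2, bit2=1)
  nb ..#: next=.  (t=0,i=1, bit1=0)
  nb ...: next=#  (t=1,i=6, bit0=1)
  bits 00101101 = 45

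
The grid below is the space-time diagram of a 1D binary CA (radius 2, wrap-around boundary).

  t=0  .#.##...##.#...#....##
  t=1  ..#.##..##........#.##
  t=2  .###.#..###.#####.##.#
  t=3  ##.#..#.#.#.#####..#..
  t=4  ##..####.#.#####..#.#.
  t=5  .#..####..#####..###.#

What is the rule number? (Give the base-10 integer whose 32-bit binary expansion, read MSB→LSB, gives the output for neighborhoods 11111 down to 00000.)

3783573219

  #####|#  b31=1 t=2,i=14
  ####.|#  b30=1 t=2,i=15
  ###.#|#  b29=1 t=2,i=3
  ###..|.  b28=0 t=3,i=16
  ##.##|.  b27=0 t=2,i=11
  ##.#.|.  b26=0 t=0,i=0
  ##..#|.  b25=0 t=1,i=0
  ##...|#  b24=1 t=0,i=5
  #.###|#  b23=1 t=2,i=1
  #.##.|.  b22=0 t=0,i=3
  #.#.#|.  b21=0 t=0,i=1
  #.#..|.  b20=0 t=0,i=11
  #..##|.  b19=0 t=1,i=7
  #..#.|#  b18=1 t=1,i=1
  #...#|.  b17=0 t=0,i=6
  #....|.  b16=0 t=0,i=17
  .####|#  b15=1 t=2,i=13
  .###.|.  b14=0 t=2,i=2
  .##.#|#  b13=1 t=0,i=9
  .##..|#  b12=1 t=0,i=4
  .#.##|#  b11=1 t=0,i=2
  .#.#.|#  b10=1 t=3,i=7
  .#..#|#  b9=1 t=2,i=6
  .#...|.  b8=0 t=0,i=12
  ..###|#  b7=1 t=2,i=8
  ..##.|#  b6=1 t=0,i=8
  ..#.#|#  b5=1 t=1,i=2
  ..#..|.  b4=0 t=0,i=15
  ...##|.  b3=0 t=0,i=7
  ...#.|.  b2=0 t=0,i=14
  ....#|#  b1=1 t=0,i=18
  .....|#  b0=1 t=1,i=12
  bits 11100001100001001011111011100011 = 3783573219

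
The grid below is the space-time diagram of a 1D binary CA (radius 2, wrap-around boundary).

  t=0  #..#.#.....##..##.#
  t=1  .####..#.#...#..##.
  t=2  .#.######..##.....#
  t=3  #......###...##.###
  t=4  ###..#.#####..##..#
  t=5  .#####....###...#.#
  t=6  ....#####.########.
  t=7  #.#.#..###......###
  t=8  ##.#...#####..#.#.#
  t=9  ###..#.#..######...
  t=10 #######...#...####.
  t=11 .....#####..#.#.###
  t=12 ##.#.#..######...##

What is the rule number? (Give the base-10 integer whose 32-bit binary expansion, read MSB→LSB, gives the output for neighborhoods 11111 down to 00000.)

2131190950

  nb #####: next=.  (t=2,i=5, bit31=0)
  nb ####.: next=#  (t=1,i=3, bit30=1)
  nb ###.#: next=#  (t=6,i=8, bit29=1)
  nb ###..: next=#  (t=1,i=4, bit28=1)
  nb ##.##: next=#  (t=0,i=17, bit27=1)
  nb ##.#.: next=#  (t=7,i=1, bit26=1)
  nb ##..#: next=#  (t=0,i=1, bit25=1)
  nb ##...: next=#  (t=2,i=13, bit24=1)
  nb #.###: next=.  (t=2,i=3, bit23=0)
  nb #.##.: next=.  (t=0,i=18, bit22=0)
  nb #.#.#: next=.  (t=2,i=1, bit21=0)
  nb #.#..: next=.  (t=0,i=5, bit20=0)
  nb #..##: next=.  (t=0,i=14, bit19=0)
  nb #..#.: next=#  (t=0,i=2, bit18=1)
  nb #...#: next=#  (t=1,i=11, bit17=1)
  nb #....: next=#  (t=0,i=7, bit16=1)
  nb .####: next=.  (t=1,i=2, bit15=0)
  nb .###.: next=#  (t=3,i=8, bit14=1)
  nb .##.#: next=#  (t=0,i=16, bit13=1)
  nb .##..: next=.  (t=0,i=0, bit12=0)
  nb .#.##: next=.  (t=2,i=2, bit11=0)
  nb .#.#.: next=#  (t=0,i=4, bit10=1)
  nb .#..#: next=.  (t=1,i=14, bit9=0)
  nb .#...: next=.  (t=0,i=6, bit8=0)
  nb ..###: next=#  (t=1,i=1, bit7=1)
  nb ..##.: next=.  (t=0,i=11, bit6=0)
  nb ..#.#: next=#  (t=0,i=3, bit5=1)
  nb ..#..: next=.  (t=1,i=13, bit4=0)
  nb ...##: next=.  (t=0,i=10, bit3=0)
  nb ...#.: next=#  (t=1,i=12, bit2=1)
  nb ....#: next=#  (t=0,i=9, bit1=1)
  nb .....: next=.  (t=0,i=8, bit0=0)
  bits 01111111000001110110010010100110 = 2131190950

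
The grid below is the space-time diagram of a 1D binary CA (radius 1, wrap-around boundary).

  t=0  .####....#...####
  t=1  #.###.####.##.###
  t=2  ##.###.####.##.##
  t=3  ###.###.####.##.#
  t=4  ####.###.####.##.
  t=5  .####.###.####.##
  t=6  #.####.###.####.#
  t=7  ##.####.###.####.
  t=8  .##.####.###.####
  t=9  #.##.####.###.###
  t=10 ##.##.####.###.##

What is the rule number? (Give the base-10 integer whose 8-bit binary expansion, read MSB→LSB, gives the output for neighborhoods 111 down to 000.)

  [7] ### => #  t=0,i=2
  [6] ##. => #  t=0,i=4
  [5] #.# => #  t=0,i=0
  [4] #.. => .  t=0,i=5
  [3] .## => .  t=0,i=1
  [2] .#. => #  t=0,i=9
  [1] ..# => #  t=0,i=8
  [0] ... => #  t=0,i=6
  bits 11100111 = 231

231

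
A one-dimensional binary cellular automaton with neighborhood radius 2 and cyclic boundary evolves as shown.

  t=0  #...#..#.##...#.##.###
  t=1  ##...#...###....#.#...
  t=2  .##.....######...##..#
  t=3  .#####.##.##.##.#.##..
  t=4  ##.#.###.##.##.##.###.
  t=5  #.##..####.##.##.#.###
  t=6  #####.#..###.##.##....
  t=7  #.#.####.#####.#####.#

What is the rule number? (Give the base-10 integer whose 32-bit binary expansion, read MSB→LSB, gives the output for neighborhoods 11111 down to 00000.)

3211875977

  ##### -> #   bit 31 = 1  t=2,i=10
  ####. -> .   bit 30 = 0  t=0,i=21
  ###.# -> #   bit 29 = 1  t=3,i=5
  ###.. -> #   bit 28 = 1  t=0,i=0
  ##.## -> #   bit 27 = 1  t=0,i=18
  ##.#. -> #   bit 26 = 1  t=3,i=15
  ##..# -> #   bit 25 = 1  t=2,i=19
  ##... -> #   bit 24 = 1  t=0,i=1
  #.### -> .   bit 23 = 0  t=0,i=19
  #.##. -> #   bit 22 = 1  t=0,i=9
  #.#.# -> #   bit 21 = 1  t=3,i=16
  #.#.. -> #   bit 20 = 1  t=1,i=18
  #..## -> .   bit 19 = 0  t=5,i=5
  #..#. -> .   bit 18 = 0  t=0,i=6
  #...# -> .   bit 17 = 0  t=0,i=2
  #.... -> #   bit 16 = 1  t=1,i=13
  .#### -> .   bit 15 = 0  t=0,i=20
  .###. -> #   bit 14 = 1  t=1,i=10
  .##.# -> .   bit 13 = 0  t=0,i=17
  .##.. -> #   bit 12 = 1  t=0,i=10
  .#.## -> .   bit 11 = 0  t=0,i=8
  .#.#. -> #   bit 10 = 1  t=1,i=17
  .#..# -> #   bit 9 = 1  t=0,i=5
  .#... -> .   bit 8 = 0  t=1,i=6
  ..### -> #   bit 7 = 1  t=1,i=9
  ..##. -> .   bit 6 = 0  t=1,i=0
  ..#.# -> .   bit 5 = 0  t=0,i=7
  ..#.. -> .   bit 4 = 0  t=0,i=4
  ...## -> #   bit 3 = 1  t=1,i=8
  ...#. -> .   bit 2 = 0  t=0,i=3
  ....# -> .   bit 1 = 0  t=1,i=14
  ..... -> #   bit 0 = 1  t=2,i=5
  bits 10111111011100010101011010001001 = 3211875977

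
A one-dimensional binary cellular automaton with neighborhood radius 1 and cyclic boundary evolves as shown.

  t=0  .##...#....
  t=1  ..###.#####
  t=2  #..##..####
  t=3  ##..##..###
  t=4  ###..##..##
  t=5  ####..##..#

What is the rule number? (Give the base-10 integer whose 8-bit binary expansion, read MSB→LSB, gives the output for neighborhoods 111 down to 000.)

213

  ### -> #   bit 7 = 1  t=1,i=3
  ##. -> #   bit 6 = 1  t=0,i=2
  #.# -> .   bit 5 = 0  t=1,i=5
  #.. -> #   bit 4 = 1  t=0,i=3
  .## -> .   bit 3 = 0  t=0,i=1
  .#. -> #   bit 2 = 1  t=0,i=6
  ..# -> .   bit 1 = 0  t=0,i=0
  ... -> #   bit 0 = 1  t=0,i=4
  bits 11010101 = 213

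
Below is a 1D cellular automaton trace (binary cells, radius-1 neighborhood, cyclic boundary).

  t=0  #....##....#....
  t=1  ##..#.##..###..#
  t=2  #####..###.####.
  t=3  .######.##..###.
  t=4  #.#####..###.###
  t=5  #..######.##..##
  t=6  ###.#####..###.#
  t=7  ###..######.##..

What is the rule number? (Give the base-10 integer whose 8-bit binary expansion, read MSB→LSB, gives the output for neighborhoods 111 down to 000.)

  ### -> #   bit 7 = 1  t=1,i=0
  ##. -> #   bit 6 = 1  t=0,i=6
  #.# -> .   bit 5 = 0  t=1,i=5
  #.. -> #   bit 4 = 1  t=0,i=1
  .## -> .   bit 3 = 0  t=0,i=5
  .#. -> #   bit 2 = 1  t=0,i=0
  ..# -> #   bit 1 = 1  t=0,i=4
  ... -> .   bit 0 = 0  t=0,i=2
  bits 11010110 = 214

214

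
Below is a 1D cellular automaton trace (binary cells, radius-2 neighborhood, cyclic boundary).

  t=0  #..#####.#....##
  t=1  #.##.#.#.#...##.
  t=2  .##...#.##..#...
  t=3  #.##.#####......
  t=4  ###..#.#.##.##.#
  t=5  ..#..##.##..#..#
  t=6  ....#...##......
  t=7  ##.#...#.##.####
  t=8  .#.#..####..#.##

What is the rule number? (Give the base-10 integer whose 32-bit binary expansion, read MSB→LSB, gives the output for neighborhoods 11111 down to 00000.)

2983730349

  nb #####: next=#  (t=0,i=5, bit31=1)
  nb ####.: next=.  (t=0,i=6, bit30=0)
  nb ###.#: next=#  (t=0,i=7, bit29=1)
  nb ###..: next=#  (t=0,i=0, bit28=1)
  nb ##.##: next=.  (t=3,i=4, bit27=0)
  nb ##.#.: next=.  (t=0,i=8, bit26=0)
  nb ##..#: next=.  (t=0,i=1, bit25=0)
  nb ##...: next=#  (t=2,i=3, bit24=1)
  nb #.###: next=#  (t=3,i=5, bit23=1)
  nb #.##.: next=#  (t=1,i=2, bit22=1)
  nb #.#.#: next=.  (t=1,i=0, bit21=0)
  nb #.#..: next=#  (t=0,i=9, bit20=1)
  nb #..##: next=#  (t=0,i=2, bit19=1)
  nb #..#.: next=.  (t=2,i=11, bit18=0)
  nb #...#: next=.  (t=1,i=11, bit17=0)
  nb #....: next=.  (t=0,i=11, bit16=0)
  nb .####: next=.  (t=0,i=4, bit15=0)
  nb .###.: next=.  (t=0,i=15, bit14=0)
  nb .##.#: next=.  (t=1,i=3, bit13=0)
  nb .##..: next=#  (t=2,i=2, bit12=1)
  nb .#.##: next=#  (t=1,i=1, bit11=1)
  nb .#.#.: next=#  (t=1,i=6, bit10=1)
  nb .#..#: next=.  (t=5,i=0, bit9=0)
  nb .#...: next=.  (t=0,i=10, bit8=0)
  nb ..###: next=#  (t=0,i=3, bit7=1)
  nb ..##.: next=.  (t=1,i=13, bit6=0)
  nb ..#.#: next=#  (t=2,i=6, bit5=1)
  nb ..#..: next=.  (t=2,i=12, bit4=0)
  nb ...##: next=#  (t=0,i=13, bit3=1)
  nb ...#.: next=#  (t=2,i=5, bit2=1)
  nb ....#: next=.  (t=0,i=12, bit1=0)
  nb .....: next=#  (t=3,i=12, bit0=1)
  bits 10110001110110000001110010101101 = 2983730349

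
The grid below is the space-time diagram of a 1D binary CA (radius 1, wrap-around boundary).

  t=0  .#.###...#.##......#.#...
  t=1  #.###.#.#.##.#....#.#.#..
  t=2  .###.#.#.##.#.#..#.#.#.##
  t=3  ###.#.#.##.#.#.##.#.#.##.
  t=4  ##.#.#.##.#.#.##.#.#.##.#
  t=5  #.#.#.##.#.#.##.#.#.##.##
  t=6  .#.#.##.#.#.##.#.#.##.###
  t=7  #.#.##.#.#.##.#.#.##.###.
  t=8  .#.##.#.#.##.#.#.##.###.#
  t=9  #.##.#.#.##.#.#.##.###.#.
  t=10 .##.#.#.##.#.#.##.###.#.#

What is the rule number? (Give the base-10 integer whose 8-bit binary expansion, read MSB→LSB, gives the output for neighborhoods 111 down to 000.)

  ### -> #   bit 7 = 1  t=0,i=4
  ##. -> .   bit 6 = 0  t=0,i=5
  #.# -> #   bit 5 = 1  t=0,i=2
  #.. -> #   bit 4 = 1  t=0,i=6
  .## -> #   bit 3 = 1  t=0,i=3
  .#. -> .   bit 2 = 0  t=0,i=1
  ..# -> #   bit 1 = 1  t=0,i=0
  ... -> .   bit 0 = 0  t=0,i=7
  bits 10111010 = 186

186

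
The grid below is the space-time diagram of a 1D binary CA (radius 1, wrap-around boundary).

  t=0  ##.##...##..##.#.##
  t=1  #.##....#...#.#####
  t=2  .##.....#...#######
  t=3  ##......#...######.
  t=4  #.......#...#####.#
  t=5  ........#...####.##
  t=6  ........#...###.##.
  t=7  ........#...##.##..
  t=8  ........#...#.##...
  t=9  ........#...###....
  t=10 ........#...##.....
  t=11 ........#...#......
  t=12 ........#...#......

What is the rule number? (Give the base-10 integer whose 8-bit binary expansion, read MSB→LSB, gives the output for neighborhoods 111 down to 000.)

172

  [7] ### => #  t=0,i=0
  [6] ##. => .  t=0,i=1
  [5] #.# => #  t=0,i=2
  [4] #.. => .  t=0,i=5
  [3] .## => #  t=0,i=3
  [2] .#. => #  t=0,i=15
  [1] ..# => .  t=0,i=7
  [0] ... => .  t=0,i=6
  bits 10101100 = 172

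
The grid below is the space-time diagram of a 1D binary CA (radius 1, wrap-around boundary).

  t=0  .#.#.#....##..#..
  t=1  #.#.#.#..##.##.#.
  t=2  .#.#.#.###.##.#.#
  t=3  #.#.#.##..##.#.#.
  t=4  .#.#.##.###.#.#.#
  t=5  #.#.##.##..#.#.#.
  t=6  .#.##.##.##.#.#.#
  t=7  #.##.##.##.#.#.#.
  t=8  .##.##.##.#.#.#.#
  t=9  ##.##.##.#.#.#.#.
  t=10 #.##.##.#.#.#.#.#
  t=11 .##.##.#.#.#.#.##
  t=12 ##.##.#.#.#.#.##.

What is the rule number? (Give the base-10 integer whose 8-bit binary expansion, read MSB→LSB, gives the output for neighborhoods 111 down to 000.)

  ### -> .   bit 7 = 0  t=2,i=8
  ##. -> .   bit 6 = 0  t=0,i=11
  #.# -> #   bit 5 = 1  t=0,i=2
  #.. -> #   bit 4 = 1  t=0,i=6
  .## -> #   bit 3 = 1  t=0,i=10
  .#. -> .   bit 2 = 0  t=0,i=1
  ..# -> #   bit 1 = 1  t=0,i=0
  ... -> .   bit 0 = 0  t=0,i=7
  bits 00111010 = 58

58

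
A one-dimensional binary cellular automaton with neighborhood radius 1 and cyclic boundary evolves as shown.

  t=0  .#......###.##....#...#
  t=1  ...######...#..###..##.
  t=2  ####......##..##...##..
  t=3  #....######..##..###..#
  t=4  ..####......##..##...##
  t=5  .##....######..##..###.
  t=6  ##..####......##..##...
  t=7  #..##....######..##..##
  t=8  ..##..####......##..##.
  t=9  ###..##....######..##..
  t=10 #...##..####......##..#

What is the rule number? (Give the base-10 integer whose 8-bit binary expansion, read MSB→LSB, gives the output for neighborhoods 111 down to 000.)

  ### -> .   bit 7 = 0  t=0,i=9
  ##. -> .   bit 6 = 0  t=0,i=10
  #.# -> .   bit 5 = 0  t=0,i=0
  #.. -> .   bit 4 = 0  t=0,i=2
  .## -> #   bit 3 = 1  t=0,i=8
  .#. -> .   bit 2 = 0  t=0,i=1
  ..# -> #   bit 1 = 1  t=0,i=7
  ... -> #   bit 0 = 1  t=0,i=3
  bits 00001011 = 11

11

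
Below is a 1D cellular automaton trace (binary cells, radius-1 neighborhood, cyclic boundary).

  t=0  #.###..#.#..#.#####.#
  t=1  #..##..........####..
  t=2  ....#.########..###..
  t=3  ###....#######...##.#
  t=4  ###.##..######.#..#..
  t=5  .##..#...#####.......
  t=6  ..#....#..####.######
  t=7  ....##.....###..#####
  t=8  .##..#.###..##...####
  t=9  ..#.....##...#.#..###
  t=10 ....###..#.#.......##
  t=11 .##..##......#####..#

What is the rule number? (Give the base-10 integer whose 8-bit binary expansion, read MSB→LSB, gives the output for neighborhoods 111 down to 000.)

193

  [7] ### => #  t=0,i=3
  [6] ##. => #  t=0,i=0
  [5] #.# => .  t=0,i=1
  [4] #.. => .  t=0,i=5
  [3] .## => .  t=0,i=2
  [2] .#. => .  t=0,i=7
  [1] ..# => .  t=0,i=6
  [0] ... => #  t=1,i=6
  bits 11000001 = 193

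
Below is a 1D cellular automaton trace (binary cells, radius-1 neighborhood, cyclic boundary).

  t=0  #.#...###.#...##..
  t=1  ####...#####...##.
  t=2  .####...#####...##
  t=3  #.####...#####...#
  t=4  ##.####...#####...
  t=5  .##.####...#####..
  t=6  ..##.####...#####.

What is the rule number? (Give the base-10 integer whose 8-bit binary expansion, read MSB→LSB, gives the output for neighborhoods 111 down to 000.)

  ### -> #   bit 7 = 1  t=0,i=7
  ##. -> #   bit 6 = 1  t=0,i=8
  #.# -> #   bit 5 = 1  t=0,i=1
  #.. -> #   bit 4 = 1  t=0,i=3
  .## -> .   bit 3 = 0  t=0,i=6
  .#. -> #   bit 2 = 1  t=0,i=0
  ..# -> .   bit 1 = 0  t=0,i=5
  ... -> .   bit 0 = 0  t=0,i=4
  bits 11110100 = 244

244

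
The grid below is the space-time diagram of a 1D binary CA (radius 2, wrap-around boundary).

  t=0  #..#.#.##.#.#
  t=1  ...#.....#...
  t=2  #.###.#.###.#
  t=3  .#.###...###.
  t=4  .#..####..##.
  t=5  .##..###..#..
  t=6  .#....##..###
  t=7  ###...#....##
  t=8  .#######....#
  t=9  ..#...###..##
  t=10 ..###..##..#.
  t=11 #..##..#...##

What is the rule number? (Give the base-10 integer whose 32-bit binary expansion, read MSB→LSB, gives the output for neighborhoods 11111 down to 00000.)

2098381685

  #####|.  b31=0 t=7,i=0
  ####.|#  b30=1 t=4,i=6
  ###.#|#  b29=1 t=2,i=4
  ###..|#  b28=1 t=3,i=5
  ##.##|#  b27=1 t=2,i=1
  ##.#.|#  b26=1 t=0,i=9
  ##..#|.  b25=0 t=0,i=1
  ##...|#  b24=1 t=3,i=6
  #.###|.  b23=0 t=2,i=2
  #.##.|.  b22=0 t=0,i=7
  #.#.#|.  b21=0 t=0,i=5
  #.#..|#  b20=1 t=6,i=1
  #..##|.  b19=0 t=4,i=3
  #..#.|.  b18=0 t=0,i=2
  #...#|#  b17=1 t=3,i=7
  #....|.  b16=0 t=1,i=5
  .####|#  b15=1 t=4,i=5
  .###.|#  b14=1 t=2,i=3
  .##.#|.  b13=0 t=0,i=8
  .##..|.  b12=0 t=0,i=0
  .#.##|.  b11=0 t=0,i=6
  .#.#.|.  b10=0 t=0,i=4
  .#..#|#  b9=1 t=4,i=2
  .#...|#  b8=1 t=1,i=4
  ..###|.  b7=0 t=3,i=9
  ..##.|#  b6=1 t=4,i=10
  ..#.#|#  b5=1 t=0,i=3
  ..#..|#  b4=1 t=1,i=3
  ...##|.  b3=0 t=3,i=8
  ...#.|#  b2=1 t=1,i=2
  ....#|.  b1=0 t=1,i=1
  .....|#  b0=1 t=1,i=0
  bits 01111101000100101100001101110101 = 2098381685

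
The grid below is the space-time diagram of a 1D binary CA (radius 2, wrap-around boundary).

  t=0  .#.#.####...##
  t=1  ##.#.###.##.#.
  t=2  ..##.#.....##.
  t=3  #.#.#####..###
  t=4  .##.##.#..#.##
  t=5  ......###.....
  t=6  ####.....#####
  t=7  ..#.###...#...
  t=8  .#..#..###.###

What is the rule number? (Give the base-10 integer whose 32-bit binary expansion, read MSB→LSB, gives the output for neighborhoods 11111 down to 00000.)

  ##### -> .   bit 31 = 0  t=3,i=6
  ####. -> #   bit 30 = 1  t=0,i=7
  ###.# -> .   bit 29 = 0  t=1,i=7
  ###.. -> .   bit 28 = 0  t=0,i=8
  ##.## -> .   bit 27 = 0  t=1,i=8
  ##.#. -> #   bit 26 = 1  t=0,i=0
  ##..# -> .   bit 25 = 0  t=3,i=9
  ##... -> #   bit 24 = 1  t=0,i=9
  #.### -> #   bit 23 = 1  t=0,i=5
  #.##. -> .   bit 22 = 0  t=1,i=0
  #.#.# -> #   bit 21 = 1  t=0,i=1
  #.#.. -> #   bit 20 = 1  t=2,i=5
  #..## -> #   bit 19 = 1  t=3,i=10
  #..#. -> .   bit 18 = 0  t=4,i=9
  #...# -> #   bit 17 = 1  t=0,i=10
  #.... -> #   bit 16 = 1  t=2,i=7
  .#### -> #   bit 15 = 1  t=0,i=6
  .###. -> .   bit 14 = 0  t=1,i=6
  .##.# -> .   bit 13 = 0  t=0,i=13
  .##.. -> #   bit 12 = 1  t=2,i=12
  .#.## -> .   bit 11 = 0  t=0,i=4
  .#.#. -> .   bit 10 = 0  t=0,i=2
  .#..# -> #   bit 9 = 1  t=4,i=8
  .#... -> #   bit 8 = 1  t=2,i=6
  ..### -> .   bit 7 = 0  t=3,i=11
  ..##. -> #   bit 6 = 1  t=0,i=12
  ..#.# -> .   bit 5 = 0  t=4,i=10
  ..#.. -> .   bit 4 = 0  t=7,i=10
  ...## -> .   bit 3 = 0  t=0,i=11
  ...#. -> #   bit 2 = 1  t=7,i=1
  ....# -> .   bit 1 = 0  t=2,i=9
  ..... -> #   bit 0 = 1  t=2,i=8
  bits 01000101101110111001001101000101 = 1169920837

1169920837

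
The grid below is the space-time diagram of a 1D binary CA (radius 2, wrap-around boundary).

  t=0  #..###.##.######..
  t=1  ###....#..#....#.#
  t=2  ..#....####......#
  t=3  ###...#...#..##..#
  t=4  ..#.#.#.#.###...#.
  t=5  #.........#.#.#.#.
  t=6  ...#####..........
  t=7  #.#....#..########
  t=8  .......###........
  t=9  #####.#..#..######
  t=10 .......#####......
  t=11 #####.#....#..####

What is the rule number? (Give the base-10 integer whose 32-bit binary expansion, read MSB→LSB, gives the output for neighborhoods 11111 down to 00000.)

281936409

  [31] ##### => .  t=0,i=12
  [30] ####. => .  t=0,i=14
  [29] ###.# => .  t=0,i=5
  [28] ###.. => #  t=0,i=15
  [27] ##.## => .  t=0,i=6
  [26] ##.#. => .  t=7,i=1
  [25] ##..# => .  t=0,i=16
  [24] ##... => .  t=1,i=3
  [23] #.### => #  t=0,i=10
  [22] #.##. => #  t=0,i=7
  [21] #.#.# => .  t=4,i=4
  [20] #.#.. => .  t=5,i=0
  [19] #..## => #  t=0,i=2
  [18] #..#. => #  t=0,i=17
  [17] #...# => #  t=3,i=4
  [16] #.... => .  t=1,i=4
  [15] .#### => .  t=0,i=11
  [14] .###. => .  t=0,i=4
  [13] .##.# => .  t=0,i=8
  [12] .##.. => .  t=3,i=14
  [11] .#.## => .  t=1,i=16
  [10] .#.#. => .  t=4,i=3
  [9] .#..# => #  t=0,i=1
  [8] .#... => .  t=1,i=11
  [7] ..### => .  t=0,i=3
  [6] ..##. => .  t=3,i=13
  [5] ..#.# => .  t=1,i=15
  [4] ..#.. => #  t=0,i=0
  [3] ...## => #  t=2,i=6
  [2] ...#. => .  t=1,i=6
  [1] ....# => .  t=1,i=5
  [0] ..... => #  t=2,i=13
  bits 00010000110011100000001000011001 = 281936409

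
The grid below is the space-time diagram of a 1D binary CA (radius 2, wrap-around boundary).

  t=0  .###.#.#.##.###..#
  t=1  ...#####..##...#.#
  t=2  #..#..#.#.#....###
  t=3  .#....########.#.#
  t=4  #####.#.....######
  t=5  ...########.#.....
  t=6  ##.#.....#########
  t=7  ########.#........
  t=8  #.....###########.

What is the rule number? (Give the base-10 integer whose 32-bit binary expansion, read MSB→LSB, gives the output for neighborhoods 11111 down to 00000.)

  #####|.  b31=0 t=1,i=5
  ####.|#  b30=1 t=1,i=6
  ###.#|#  b29=1 t=0,i=3
  ###..|.  b28=0 t=0,i=14
  ##.##|#  b27=1 t=0,i=11
  ##.#.|#  b26=1 t=0,i=4
  ##..#|#  b25=1 t=0,i=15
  ##...|.  b24=0 t=1,i=12
  #.###|.  b23=0 t=0,i=1
  #.##.|.  b22=0 t=0,i=9
  #.#.#|#  b21=1 t=0,i=5
  #.#..|#  b20=1 t=1,i=17
  #..##|.  b19=0 t=1,i=9
  #..#.|.  b18=0 t=0,i=16
  #...#|.  b17=0 t=1,i=1
  #....|#  b16=1 t=2,i=12
  .####|.  b15=0 t=1,i=4
  .###.|.  b14=0 t=0,i=2
  .##.#|#  b13=1 t=0,i=10
  .##..|.  b12=0 t=1,i=11
  .#.##|.  b11=0 t=0,i=0
  .#.#.|#  b10=1 t=0,i=6
  .#..#|.  b9=0 t=2,i=4
  .#...|#  b8=1 t=1,i=0
  ..###|#  b7=1 t=1,i=3
  ..##.|#  b6=1 t=1,i=10
  ..#.#|#  b5=1 t=0,i=17
  ..#..|.  b4=0 t=2,i=3
  ...##|.  b3=0 t=1,i=2
  ...#.|.  b2=0 t=1,i=14
  ....#|#  b1=1 t=2,i=13
  .....|#  b0=1 t=4,i=9
  bits 01101110001100010010010111100011 = 1848714723

1848714723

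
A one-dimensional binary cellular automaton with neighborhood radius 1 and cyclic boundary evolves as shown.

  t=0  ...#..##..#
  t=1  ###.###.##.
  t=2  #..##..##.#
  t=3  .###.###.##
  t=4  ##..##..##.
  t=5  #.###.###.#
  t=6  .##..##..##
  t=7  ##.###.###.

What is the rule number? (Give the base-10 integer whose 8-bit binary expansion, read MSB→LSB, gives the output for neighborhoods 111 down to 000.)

  ###|.  b7=0 t=1,i=1
  ##.|.  b6=0 t=0,i=7
  #.#|#  b5=1 t=1,i=3
  #..|#  b4=1 t=0,i=0
  .##|#  b3=1 t=0,i=6
  .#.|.  b2=0 t=0,i=3
  ..#|#  b1=1 t=0,i=2
  ...|#  b0=1 t=0,i=1
  bits 00111011 = 59

59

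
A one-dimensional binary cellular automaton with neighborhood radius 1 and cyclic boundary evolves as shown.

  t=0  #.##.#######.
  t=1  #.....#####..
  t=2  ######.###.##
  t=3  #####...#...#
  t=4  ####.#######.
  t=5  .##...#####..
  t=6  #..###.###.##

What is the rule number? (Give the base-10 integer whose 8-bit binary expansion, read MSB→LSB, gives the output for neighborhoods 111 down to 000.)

151

  [7] ### => #  t=0,i=6
  [6] ##. => .  t=0,i=3
  [5] #.# => .  t=0,i=1
  [4] #.. => #  t=1,i=1
  [3] .## => .  t=0,i=2
  [2] .#. => #  t=0,i=0
  [1] ..# => #  t=1,i=5
  [0] ... => #  t=1,i=2
  bits 10010111 = 151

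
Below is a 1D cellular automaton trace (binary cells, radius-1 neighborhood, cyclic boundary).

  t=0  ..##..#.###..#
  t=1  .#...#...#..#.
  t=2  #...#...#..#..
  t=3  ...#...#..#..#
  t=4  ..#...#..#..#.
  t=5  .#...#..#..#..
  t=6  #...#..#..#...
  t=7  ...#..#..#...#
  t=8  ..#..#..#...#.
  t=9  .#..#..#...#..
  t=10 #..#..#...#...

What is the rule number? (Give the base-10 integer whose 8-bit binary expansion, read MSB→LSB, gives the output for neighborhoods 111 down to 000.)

130

  ### -> #   bit 7 = 1  t=0,i=9
  ##. -> .   bit 6 = 0  t=0,i=3
  #.# -> .   bit 5 = 0  t=0,i=7
  #.. -> .   bit 4 = 0  t=0,i=0
  .## -> .   bit 3 = 0  t=0,i=2
  .#. -> .   bit 2 = 0  t=0,i=6
  ..# -> #   bit 1 = 1  t=0,i=1
  ... -> .   bit 0 = 0  t=1,i=3
  bits 10000010 = 130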